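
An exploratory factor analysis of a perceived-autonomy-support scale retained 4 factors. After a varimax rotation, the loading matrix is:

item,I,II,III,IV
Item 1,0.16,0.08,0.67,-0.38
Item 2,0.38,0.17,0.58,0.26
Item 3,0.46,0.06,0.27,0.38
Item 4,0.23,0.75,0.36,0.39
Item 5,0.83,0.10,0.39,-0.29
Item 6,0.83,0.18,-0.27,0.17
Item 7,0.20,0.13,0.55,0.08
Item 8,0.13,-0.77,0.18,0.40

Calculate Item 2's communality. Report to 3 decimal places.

0.577

h² = 0.38² + 0.17² + 0.58² + 0.26² = 0.1444 + 0.0289 + 0.3364 + 0.0676 = 0.5773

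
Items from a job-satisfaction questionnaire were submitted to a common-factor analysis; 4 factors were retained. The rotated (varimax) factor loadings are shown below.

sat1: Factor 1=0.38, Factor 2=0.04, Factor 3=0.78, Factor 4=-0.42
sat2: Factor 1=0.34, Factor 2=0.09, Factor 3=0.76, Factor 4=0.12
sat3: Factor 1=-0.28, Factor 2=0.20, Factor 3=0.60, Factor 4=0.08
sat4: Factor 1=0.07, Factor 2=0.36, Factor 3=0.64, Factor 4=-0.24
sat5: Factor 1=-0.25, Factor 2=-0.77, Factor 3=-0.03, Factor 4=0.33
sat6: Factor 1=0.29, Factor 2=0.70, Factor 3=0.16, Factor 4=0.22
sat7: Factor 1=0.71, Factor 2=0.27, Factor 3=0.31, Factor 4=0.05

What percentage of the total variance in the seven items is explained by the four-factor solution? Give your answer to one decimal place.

Communalities: 0.9308, 0.7157, 0.4848, 0.6017, 0.7652, 0.6481, 0.6756; Σh² = 4.8219.
Total variance with 7 standardized items is 7, so the solution explains 4.8219/7 = 0.6888 = 68.88%.

68.9%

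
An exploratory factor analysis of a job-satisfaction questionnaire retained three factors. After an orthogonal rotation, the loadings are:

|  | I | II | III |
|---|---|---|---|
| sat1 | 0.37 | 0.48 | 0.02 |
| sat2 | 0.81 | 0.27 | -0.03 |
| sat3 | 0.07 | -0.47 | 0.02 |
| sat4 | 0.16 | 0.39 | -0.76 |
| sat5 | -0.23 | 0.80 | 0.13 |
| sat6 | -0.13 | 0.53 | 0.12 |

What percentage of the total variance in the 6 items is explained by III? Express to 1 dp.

SS loadings for III = 0.02² + (-0.03)² + 0.02² + (-0.76)² + 0.13² + 0.12² = 0.6106
With 6 standardized items, total variance = 6. Proportion = 0.6106/6 = 0.1018 → 10.18%.

10.2%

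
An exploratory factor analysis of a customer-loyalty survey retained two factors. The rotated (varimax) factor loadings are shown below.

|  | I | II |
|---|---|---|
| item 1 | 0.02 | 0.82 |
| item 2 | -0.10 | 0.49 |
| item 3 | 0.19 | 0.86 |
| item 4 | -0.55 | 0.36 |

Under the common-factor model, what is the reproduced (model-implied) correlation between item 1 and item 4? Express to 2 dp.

0.28

r̂ = Σ λ_i·λ_j across factors = (0.02)(-0.55) + (0.82)(0.36)
  = -0.0110 +0.2952 = 0.2842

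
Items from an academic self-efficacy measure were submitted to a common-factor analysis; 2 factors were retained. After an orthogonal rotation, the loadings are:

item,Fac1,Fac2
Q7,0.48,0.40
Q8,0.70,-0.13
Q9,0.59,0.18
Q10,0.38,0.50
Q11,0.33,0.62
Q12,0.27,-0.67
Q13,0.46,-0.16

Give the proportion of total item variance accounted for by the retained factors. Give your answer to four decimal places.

SS loadings by factor: 1.6063, 1.3182; total = 2.9245.
Total variance with 7 standardized items is 7, so the solution explains 2.9245/7 = 0.4178.

0.4178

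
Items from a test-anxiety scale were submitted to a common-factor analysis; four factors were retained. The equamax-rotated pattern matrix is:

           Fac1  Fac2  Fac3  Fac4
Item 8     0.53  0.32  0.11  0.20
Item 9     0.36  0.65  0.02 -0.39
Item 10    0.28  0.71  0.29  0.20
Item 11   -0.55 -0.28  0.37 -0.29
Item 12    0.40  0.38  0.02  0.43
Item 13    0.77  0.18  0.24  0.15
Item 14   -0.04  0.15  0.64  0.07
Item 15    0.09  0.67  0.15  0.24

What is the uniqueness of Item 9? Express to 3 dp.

h² = 0.36² + 0.65² + 0.02² + (-0.39)² = 0.1296 + 0.4225 + 0.0004 + 0.1521 = 0.7046
Uniqueness u² = 1 − h² = 1 − 0.7046 = 0.2954

0.295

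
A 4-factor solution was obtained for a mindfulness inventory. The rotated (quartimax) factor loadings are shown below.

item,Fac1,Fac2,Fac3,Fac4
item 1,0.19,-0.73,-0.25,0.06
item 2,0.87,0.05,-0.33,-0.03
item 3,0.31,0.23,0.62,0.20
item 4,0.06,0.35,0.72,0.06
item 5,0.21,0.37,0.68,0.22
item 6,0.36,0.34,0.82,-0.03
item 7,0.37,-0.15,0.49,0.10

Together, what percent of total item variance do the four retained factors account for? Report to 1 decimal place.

Communalities: 0.6351, 0.8692, 0.5734, 0.6481, 0.6918, 0.9185, 0.4095; Σh² = 4.7456.
Total variance with 7 standardized items is 7, so the solution explains 4.7456/7 = 0.6779 = 67.79%.

67.8%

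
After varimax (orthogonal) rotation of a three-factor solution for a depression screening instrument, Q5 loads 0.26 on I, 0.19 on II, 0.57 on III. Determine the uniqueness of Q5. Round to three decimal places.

0.571

h² = 0.26² + 0.19² + 0.57² = 0.0676 + 0.0361 + 0.3249 = 0.4286
Uniqueness u² = 1 − h² = 1 − 0.4286 = 0.5714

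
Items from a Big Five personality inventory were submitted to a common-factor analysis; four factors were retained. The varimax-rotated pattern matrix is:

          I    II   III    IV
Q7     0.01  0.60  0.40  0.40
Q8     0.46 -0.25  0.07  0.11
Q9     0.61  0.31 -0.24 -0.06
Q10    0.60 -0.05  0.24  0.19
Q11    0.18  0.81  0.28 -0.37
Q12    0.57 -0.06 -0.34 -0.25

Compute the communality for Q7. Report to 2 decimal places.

h² = 0.01² + 0.60² + 0.40² + 0.40² = 0.0001 + 0.3600 + 0.1600 + 0.1600 = 0.6801

0.68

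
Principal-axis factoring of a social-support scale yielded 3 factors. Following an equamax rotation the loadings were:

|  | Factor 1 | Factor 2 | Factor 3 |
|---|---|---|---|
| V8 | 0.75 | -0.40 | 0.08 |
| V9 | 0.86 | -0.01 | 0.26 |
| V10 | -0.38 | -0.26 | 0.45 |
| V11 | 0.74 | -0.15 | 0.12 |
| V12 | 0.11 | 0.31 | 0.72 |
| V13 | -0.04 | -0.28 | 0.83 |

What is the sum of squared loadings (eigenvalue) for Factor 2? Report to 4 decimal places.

0.4247

SS loadings for Factor 2 = (-0.40)² + (-0.01)² + (-0.26)² + (-0.15)² + 0.31² + (-0.28)² = 0.1600 + 0.0001 + 0.0676 + 0.0225 + 0.0961 + 0.0784 = 0.4247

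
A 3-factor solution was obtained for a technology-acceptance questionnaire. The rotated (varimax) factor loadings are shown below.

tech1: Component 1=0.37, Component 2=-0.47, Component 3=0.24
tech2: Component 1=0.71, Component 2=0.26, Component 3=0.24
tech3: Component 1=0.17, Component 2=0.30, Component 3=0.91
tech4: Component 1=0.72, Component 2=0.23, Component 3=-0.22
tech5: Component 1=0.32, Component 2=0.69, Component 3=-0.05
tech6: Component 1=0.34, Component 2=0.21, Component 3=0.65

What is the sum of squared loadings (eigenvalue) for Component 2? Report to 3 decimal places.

0.952

SS loadings for Component 2 = (-0.47)² + 0.26² + 0.30² + 0.23² + 0.69² + 0.21² = 0.2209 + 0.0676 + 0.0900 + 0.0529 + 0.4761 + 0.0441 = 0.9516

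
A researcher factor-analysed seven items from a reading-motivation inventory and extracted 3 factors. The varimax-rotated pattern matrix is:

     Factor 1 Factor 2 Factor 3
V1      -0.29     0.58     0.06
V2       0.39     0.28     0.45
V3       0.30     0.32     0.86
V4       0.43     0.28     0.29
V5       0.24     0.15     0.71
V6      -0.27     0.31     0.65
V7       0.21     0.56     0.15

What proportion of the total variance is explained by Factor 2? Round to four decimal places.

0.1468

SS loadings for Factor 2 = 0.58² + 0.28² + 0.32² + 0.28² + 0.15² + 0.31² + 0.56² = 1.0278
Proportion of variance = 1.0278 / 7 = 0.1468.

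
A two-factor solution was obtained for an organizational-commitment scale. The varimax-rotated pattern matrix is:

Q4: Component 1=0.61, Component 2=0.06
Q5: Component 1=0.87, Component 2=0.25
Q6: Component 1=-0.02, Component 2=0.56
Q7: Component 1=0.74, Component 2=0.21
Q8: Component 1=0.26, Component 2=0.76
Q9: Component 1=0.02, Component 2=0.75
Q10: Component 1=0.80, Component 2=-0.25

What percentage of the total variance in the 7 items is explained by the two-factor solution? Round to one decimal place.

57.3%

SS loadings by factor: 2.3850, 1.6264; total = 4.0114.
Total variance with 7 standardized items is 7, so the solution explains 4.0114/7 = 0.5731 = 57.31%.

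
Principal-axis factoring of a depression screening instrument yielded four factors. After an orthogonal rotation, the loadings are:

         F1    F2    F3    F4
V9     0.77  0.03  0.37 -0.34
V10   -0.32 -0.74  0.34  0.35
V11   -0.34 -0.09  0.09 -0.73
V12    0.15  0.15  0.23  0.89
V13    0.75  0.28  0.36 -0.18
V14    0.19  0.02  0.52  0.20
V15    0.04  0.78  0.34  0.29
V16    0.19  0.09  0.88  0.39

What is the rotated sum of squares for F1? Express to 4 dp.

1.4697

SS loadings for F1 = 0.77² + (-0.32)² + (-0.34)² + 0.15² + 0.75² + 0.19² + 0.04² + 0.19² = 0.5929 + 0.1024 + 0.1156 + 0.0225 + 0.5625 + 0.0361 + 0.0016 + 0.0361 = 1.4697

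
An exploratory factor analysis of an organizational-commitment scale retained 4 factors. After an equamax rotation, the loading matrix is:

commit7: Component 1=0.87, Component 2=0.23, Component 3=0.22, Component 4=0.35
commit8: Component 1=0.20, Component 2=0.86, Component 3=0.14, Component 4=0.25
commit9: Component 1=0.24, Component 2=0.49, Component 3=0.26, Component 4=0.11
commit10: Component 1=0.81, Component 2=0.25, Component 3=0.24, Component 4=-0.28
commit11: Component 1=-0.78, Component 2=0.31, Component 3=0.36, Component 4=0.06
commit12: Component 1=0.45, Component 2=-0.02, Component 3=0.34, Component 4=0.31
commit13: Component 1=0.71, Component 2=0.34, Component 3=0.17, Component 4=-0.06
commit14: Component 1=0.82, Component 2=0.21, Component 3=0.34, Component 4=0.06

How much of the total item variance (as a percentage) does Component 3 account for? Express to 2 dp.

SS loadings for Component 3 = 0.22² + 0.14² + 0.26² + 0.24² + 0.36² + 0.34² + 0.17² + 0.34² = 0.5829
With 8 standardized items, total variance = 8. Proportion = 0.5829/8 = 0.0729 → 7.29%.

7.29%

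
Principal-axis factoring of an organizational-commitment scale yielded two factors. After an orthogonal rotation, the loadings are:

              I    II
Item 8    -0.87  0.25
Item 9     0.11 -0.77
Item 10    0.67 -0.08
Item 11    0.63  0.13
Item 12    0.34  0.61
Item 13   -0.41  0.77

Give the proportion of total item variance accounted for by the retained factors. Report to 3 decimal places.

SS loadings by factor: 1.8985, 1.6437; total = 3.5422.
Total variance with 6 standardized items is 6, so the solution explains 3.5422/6 = 0.5904.

0.590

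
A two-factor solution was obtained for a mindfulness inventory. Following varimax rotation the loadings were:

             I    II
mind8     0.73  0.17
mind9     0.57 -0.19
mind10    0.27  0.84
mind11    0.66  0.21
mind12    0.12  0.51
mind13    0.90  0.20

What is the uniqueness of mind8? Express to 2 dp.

0.44

h² = 0.73² + 0.17² = 0.5329 + 0.0289 = 0.5618
Uniqueness u² = 1 − h² = 1 − 0.5618 = 0.4382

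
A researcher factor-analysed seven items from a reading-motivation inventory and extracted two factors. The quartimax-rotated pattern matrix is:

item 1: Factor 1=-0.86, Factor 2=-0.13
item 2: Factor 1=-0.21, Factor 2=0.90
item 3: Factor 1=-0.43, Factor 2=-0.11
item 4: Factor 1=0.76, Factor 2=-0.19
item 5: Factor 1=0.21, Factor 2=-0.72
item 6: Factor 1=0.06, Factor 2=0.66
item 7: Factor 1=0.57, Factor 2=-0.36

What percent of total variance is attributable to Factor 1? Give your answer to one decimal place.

27.4%

SS loadings for Factor 1 = (-0.86)² + (-0.21)² + (-0.43)² + 0.76² + 0.21² + 0.06² + 0.57² = 1.9188
With 7 standardized items, total variance = 7. Proportion = 1.9188/7 = 0.2741 → 27.41%.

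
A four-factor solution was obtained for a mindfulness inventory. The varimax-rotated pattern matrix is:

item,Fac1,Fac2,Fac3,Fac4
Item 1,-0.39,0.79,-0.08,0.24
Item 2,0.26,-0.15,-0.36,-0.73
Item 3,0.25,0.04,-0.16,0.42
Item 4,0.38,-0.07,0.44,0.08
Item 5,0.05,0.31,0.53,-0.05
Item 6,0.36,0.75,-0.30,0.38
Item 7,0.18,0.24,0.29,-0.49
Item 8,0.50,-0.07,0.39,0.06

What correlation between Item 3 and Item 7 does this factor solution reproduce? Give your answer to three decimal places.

r̂ = Σ λ_i·λ_j across factors = (0.25)(0.18) + (0.04)(0.24) + (-0.16)(0.29) + (0.42)(-0.49)
  = +0.0450 +0.0096 -0.0464 -0.2058 = -0.1976

-0.198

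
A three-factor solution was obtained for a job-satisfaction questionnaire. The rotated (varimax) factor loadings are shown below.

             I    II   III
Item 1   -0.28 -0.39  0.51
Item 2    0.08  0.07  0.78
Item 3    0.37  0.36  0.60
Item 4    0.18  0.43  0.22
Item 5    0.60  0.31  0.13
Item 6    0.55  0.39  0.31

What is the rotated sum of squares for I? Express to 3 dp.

SS loadings for I = (-0.28)² + 0.08² + 0.37² + 0.18² + 0.60² + 0.55² = 0.0784 + 0.0064 + 0.1369 + 0.0324 + 0.3600 + 0.3025 = 0.9166

0.917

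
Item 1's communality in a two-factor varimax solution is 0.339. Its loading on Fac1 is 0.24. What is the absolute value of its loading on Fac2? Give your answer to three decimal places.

0.530

Under orthogonal rotation h² = Σλ², so λ_Fac2² = h² − (0.0576) = 0.339 − 0.0576 = 0.2814.
|λ| = √0.2814 = 0.5305.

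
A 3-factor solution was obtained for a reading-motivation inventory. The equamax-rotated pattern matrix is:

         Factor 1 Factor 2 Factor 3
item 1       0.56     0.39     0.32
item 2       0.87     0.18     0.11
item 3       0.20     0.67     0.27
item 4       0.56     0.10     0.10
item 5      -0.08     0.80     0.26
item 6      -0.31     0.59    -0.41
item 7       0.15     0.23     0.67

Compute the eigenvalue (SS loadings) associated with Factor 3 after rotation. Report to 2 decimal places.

0.88

SS loadings for Factor 3 = 0.32² + 0.11² + 0.27² + 0.10² + 0.26² + (-0.41)² + 0.67² = 0.1024 + 0.0121 + 0.0729 + 0.0100 + 0.0676 + 0.1681 + 0.4489 = 0.8820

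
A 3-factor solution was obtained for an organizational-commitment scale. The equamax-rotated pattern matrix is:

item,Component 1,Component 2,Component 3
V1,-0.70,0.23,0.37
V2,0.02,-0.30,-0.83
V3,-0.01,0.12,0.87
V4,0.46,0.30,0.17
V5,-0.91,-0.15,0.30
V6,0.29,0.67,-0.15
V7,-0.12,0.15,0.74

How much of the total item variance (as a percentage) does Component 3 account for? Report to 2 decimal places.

32.45%

SS loadings for Component 3 = 0.37² + (-0.83)² + 0.87² + 0.17² + 0.30² + (-0.15)² + 0.74² = 2.2717
With 7 standardized items, total variance = 7. Proportion = 2.2717/7 = 0.3245 → 32.45%.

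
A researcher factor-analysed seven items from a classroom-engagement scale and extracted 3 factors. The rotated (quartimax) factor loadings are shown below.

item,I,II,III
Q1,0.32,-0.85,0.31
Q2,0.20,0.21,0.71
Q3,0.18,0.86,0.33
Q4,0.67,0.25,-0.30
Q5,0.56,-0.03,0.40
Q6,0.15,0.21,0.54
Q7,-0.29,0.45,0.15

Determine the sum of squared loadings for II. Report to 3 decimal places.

SS loadings for II = (-0.85)² + 0.21² + 0.86² + 0.25² + (-0.03)² + 0.21² + 0.45² = 0.7225 + 0.0441 + 0.7396 + 0.0625 + 0.0009 + 0.0441 + 0.2025 = 1.8162

1.816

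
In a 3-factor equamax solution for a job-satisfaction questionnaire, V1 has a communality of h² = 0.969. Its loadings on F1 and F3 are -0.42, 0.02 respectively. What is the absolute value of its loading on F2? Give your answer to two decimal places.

Under orthogonal rotation h² = Σλ², so λ_F2² = h² − (0.1768) = 0.969 − 0.1768 = 0.7922.
|λ| = √0.7922 = 0.8901.

0.89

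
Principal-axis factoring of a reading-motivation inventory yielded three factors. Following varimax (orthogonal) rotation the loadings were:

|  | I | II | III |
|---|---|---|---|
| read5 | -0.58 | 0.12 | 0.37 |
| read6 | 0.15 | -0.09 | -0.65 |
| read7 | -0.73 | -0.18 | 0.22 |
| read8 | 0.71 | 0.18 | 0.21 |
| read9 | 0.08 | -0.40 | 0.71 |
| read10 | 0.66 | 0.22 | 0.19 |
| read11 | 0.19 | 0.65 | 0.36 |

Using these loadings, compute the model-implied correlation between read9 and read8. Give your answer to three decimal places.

r̂ = Σ λ_i·λ_j across factors = (0.08)(0.71) + (-0.40)(0.18) + (0.71)(0.21)
  = +0.0568 -0.0720 +0.1491 = 0.1339

0.134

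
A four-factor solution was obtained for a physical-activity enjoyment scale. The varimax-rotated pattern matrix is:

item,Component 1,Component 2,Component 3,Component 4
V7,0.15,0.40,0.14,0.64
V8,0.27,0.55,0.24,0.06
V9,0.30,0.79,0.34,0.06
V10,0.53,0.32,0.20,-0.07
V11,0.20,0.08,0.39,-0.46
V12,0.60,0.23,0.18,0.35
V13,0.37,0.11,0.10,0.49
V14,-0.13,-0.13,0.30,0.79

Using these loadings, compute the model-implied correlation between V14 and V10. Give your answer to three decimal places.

r̂ = Σ λ_i·λ_j across factors = (-0.13)(0.53) + (-0.13)(0.32) + (0.30)(0.20) + (0.79)(-0.07)
  = -0.0689 -0.0416 +0.0600 -0.0553 = -0.1058

-0.106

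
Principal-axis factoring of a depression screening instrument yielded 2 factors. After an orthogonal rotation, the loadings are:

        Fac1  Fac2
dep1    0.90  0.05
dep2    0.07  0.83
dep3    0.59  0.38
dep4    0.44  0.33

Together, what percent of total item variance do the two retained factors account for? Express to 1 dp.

57.5%

SS loadings by factor: 1.3566, 0.9447; total = 2.3013.
Total variance with 4 standardized items is 4, so the solution explains 2.3013/4 = 0.5753 = 57.53%.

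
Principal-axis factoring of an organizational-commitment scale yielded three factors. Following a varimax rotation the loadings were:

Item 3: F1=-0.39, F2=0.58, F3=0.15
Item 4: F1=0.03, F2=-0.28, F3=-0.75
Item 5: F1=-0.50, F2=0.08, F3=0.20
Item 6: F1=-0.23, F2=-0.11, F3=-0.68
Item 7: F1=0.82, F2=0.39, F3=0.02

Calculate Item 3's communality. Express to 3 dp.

0.511

h² = (-0.39)² + 0.58² + 0.15² = 0.1521 + 0.3364 + 0.0225 = 0.5110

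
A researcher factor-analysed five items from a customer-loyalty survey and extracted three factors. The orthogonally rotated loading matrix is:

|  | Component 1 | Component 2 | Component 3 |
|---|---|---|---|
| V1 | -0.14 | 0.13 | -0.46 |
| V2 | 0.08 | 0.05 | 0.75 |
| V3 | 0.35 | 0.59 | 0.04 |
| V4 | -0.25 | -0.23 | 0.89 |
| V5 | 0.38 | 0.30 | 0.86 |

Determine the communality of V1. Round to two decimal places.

h² = (-0.14)² + 0.13² + (-0.46)² = 0.0196 + 0.0169 + 0.2116 = 0.2481

0.25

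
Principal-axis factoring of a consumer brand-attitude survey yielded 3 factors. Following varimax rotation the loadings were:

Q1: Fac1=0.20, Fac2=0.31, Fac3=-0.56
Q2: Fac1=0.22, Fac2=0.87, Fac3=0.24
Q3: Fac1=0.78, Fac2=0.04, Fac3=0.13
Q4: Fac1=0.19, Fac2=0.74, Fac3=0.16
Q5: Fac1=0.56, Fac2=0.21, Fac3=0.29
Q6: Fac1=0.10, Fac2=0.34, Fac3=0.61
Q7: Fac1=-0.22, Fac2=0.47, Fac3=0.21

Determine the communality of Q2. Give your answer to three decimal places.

0.863

h² = 0.22² + 0.87² + 0.24² = 0.0484 + 0.7569 + 0.0576 = 0.8629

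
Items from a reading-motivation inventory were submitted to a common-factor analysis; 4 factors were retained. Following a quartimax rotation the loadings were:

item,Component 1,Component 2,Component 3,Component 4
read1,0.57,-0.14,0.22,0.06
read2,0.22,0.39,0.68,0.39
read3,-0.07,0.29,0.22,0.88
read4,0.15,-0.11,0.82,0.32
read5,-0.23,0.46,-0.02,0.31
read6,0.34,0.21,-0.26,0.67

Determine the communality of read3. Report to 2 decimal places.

0.91

h² = (-0.07)² + 0.29² + 0.22² + 0.88² = 0.0049 + 0.0841 + 0.0484 + 0.7744 = 0.9118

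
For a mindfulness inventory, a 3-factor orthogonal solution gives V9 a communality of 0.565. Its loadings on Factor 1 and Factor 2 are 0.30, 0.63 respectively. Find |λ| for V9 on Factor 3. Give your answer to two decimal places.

0.28

Under orthogonal rotation h² = Σλ², so λ_Factor 3² = h² − (0.4869) = 0.565 − 0.4869 = 0.0781.
|λ| = √0.0781 = 0.2795.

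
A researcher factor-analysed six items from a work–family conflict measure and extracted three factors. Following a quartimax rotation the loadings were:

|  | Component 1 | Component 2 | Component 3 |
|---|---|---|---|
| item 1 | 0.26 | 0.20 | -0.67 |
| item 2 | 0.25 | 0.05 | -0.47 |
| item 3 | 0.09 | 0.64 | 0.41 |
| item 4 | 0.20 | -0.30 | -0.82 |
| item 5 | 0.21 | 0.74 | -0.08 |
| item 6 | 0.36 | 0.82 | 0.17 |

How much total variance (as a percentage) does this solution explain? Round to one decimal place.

Communalities: 0.5565, 0.2859, 0.5858, 0.8024, 0.5981, 0.8309; Σh² = 3.6596.
Total variance with 6 standardized items is 6, so the solution explains 3.6596/6 = 0.6099 = 60.99%.

61.0%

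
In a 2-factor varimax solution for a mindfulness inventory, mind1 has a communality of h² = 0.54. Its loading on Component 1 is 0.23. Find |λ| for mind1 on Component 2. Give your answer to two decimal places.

0.70

Under orthogonal rotation h² = Σλ², so λ_Component 2² = h² − (0.0529) = 0.54 − 0.0529 = 0.4871.
|λ| = √0.4871 = 0.6979.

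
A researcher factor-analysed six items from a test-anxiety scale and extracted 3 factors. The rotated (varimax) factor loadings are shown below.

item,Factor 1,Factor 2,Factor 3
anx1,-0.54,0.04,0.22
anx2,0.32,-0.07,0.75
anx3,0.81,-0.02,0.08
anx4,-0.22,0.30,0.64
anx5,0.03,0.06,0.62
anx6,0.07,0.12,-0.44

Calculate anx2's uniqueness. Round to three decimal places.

h² = 0.32² + (-0.07)² + 0.75² = 0.1024 + 0.0049 + 0.5625 = 0.6698
Uniqueness u² = 1 − h² = 1 − 0.6698 = 0.3302

0.330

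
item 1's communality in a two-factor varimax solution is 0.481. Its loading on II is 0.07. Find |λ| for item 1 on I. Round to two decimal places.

Under orthogonal rotation h² = Σλ², so λ_I² = h² − (0.0049) = 0.481 − 0.0049 = 0.4761.
|λ| = √0.4761 = 0.6900.

0.69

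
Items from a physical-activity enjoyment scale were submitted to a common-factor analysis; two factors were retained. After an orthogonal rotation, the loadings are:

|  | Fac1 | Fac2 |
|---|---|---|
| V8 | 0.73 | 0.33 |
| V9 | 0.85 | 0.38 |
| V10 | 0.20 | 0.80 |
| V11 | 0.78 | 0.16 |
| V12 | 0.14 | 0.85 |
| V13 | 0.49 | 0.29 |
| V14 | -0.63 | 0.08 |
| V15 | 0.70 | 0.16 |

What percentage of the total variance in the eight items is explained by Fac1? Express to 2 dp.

SS loadings for Fac1 = 0.73² + 0.85² + 0.20² + 0.78² + 0.14² + 0.49² + (-0.63)² + 0.70² = 3.0504
With 8 standardized items, total variance = 8. Proportion = 3.0504/8 = 0.3813 → 38.13%.

38.13%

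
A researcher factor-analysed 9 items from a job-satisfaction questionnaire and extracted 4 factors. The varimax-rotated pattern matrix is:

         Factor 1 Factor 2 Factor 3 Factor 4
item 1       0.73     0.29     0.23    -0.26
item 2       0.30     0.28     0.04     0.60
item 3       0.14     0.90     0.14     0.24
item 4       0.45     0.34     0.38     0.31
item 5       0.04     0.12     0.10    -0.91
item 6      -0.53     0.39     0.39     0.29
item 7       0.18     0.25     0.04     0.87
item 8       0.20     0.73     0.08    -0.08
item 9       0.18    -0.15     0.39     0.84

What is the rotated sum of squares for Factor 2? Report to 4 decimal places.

SS loadings for Factor 2 = 0.29² + 0.28² + 0.90² + 0.34² + 0.12² + 0.39² + 0.25² + 0.73² + (-0.15)² = 0.0841 + 0.0784 + 0.8100 + 0.1156 + 0.0144 + 0.1521 + 0.0625 + 0.5329 + 0.0225 = 1.8725

1.8725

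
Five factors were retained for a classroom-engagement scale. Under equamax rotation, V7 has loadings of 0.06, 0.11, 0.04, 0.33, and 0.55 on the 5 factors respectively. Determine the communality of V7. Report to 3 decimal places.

0.429

h² = 0.06² + 0.11² + 0.04² + 0.33² + 0.55² = 0.0036 + 0.0121 + 0.0016 + 0.1089 + 0.3025 = 0.4287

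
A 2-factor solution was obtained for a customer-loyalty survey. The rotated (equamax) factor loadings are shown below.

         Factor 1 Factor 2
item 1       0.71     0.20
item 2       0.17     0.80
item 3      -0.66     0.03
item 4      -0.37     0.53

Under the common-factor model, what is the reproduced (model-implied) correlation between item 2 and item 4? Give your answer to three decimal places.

r̂ = Σ λ_i·λ_j across factors = (0.17)(-0.37) + (0.80)(0.53)
  = -0.0629 +0.4240 = 0.3611

0.361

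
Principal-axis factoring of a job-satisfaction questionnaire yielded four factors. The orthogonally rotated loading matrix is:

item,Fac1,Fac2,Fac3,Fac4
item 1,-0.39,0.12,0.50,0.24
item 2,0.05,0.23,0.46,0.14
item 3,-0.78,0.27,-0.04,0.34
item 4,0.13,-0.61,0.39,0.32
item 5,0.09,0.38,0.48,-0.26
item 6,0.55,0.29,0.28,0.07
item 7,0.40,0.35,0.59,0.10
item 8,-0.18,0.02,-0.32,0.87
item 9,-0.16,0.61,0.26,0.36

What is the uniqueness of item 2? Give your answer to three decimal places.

0.713

h² = 0.05² + 0.23² + 0.46² + 0.14² = 0.0025 + 0.0529 + 0.2116 + 0.0196 = 0.2866
Uniqueness u² = 1 − h² = 1 − 0.2866 = 0.7134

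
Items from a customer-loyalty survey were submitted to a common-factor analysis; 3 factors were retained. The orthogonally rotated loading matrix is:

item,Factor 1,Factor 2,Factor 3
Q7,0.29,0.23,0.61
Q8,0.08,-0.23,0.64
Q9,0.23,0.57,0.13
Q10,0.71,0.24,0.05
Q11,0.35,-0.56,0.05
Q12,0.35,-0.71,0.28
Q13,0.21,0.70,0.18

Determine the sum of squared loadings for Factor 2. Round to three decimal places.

1.796

SS loadings for Factor 2 = 0.23² + (-0.23)² + 0.57² + 0.24² + (-0.56)² + (-0.71)² + 0.70² = 0.0529 + 0.0529 + 0.3249 + 0.0576 + 0.3136 + 0.5041 + 0.4900 = 1.7960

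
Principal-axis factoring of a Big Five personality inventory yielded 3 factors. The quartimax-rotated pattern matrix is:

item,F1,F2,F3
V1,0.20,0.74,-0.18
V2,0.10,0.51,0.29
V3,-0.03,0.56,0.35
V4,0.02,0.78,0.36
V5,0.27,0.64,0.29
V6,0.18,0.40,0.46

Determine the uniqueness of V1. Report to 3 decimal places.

h² = 0.20² + 0.74² + (-0.18)² = 0.0400 + 0.5476 + 0.0324 = 0.6200
Uniqueness u² = 1 − h² = 1 − 0.6200 = 0.3800

0.380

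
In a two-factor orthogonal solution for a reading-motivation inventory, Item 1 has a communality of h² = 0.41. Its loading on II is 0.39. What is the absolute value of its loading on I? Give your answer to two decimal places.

Under orthogonal rotation h² = Σλ², so λ_I² = h² − (0.1521) = 0.41 − 0.1521 = 0.2579.
|λ| = √0.2579 = 0.5078.

0.51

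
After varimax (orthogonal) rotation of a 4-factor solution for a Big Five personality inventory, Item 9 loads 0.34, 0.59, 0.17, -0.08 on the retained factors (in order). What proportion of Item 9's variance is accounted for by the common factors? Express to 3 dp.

h² = 0.34² + 0.59² + 0.17² + (-0.08)² = 0.1156 + 0.3481 + 0.0289 + 0.0064 = 0.4990

0.499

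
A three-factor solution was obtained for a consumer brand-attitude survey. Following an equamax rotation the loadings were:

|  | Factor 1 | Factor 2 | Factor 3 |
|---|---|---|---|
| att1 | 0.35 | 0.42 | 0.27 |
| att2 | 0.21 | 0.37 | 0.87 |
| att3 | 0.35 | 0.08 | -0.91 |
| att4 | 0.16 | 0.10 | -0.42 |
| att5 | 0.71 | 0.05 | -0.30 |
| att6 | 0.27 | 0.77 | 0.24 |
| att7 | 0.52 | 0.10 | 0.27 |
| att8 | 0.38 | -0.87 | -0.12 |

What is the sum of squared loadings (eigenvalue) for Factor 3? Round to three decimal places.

SS loadings for Factor 3 = 0.27² + 0.87² + (-0.91)² + (-0.42)² + (-0.30)² + 0.24² + 0.27² + (-0.12)² = 0.0729 + 0.7569 + 0.8281 + 0.1764 + 0.0900 + 0.0576 + 0.0729 + 0.0144 = 2.0692

2.069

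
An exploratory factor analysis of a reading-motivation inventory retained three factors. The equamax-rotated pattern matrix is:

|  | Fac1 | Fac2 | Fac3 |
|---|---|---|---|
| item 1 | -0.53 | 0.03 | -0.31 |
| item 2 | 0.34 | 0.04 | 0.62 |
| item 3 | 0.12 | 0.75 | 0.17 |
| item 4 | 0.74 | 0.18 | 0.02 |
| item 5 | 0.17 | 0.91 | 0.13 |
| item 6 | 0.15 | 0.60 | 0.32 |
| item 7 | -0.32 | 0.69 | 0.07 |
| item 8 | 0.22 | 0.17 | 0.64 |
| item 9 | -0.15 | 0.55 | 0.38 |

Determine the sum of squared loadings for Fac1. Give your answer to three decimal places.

SS loadings for Fac1 = (-0.53)² + 0.34² + 0.12² + 0.74² + 0.17² + 0.15² + (-0.32)² + 0.22² + (-0.15)² = 0.2809 + 0.1156 + 0.0144 + 0.5476 + 0.0289 + 0.0225 + 0.1024 + 0.0484 + 0.0225 = 1.1832

1.183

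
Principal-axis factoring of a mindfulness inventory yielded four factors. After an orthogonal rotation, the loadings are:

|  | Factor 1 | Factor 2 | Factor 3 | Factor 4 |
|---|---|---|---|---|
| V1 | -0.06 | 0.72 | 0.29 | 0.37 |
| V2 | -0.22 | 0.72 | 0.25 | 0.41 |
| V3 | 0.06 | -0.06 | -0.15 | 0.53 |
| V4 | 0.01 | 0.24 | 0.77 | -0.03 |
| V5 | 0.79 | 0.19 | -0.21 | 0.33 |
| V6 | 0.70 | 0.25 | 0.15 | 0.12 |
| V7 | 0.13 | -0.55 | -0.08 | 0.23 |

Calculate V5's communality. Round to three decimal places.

h² = 0.79² + 0.19² + (-0.21)² + 0.33² = 0.6241 + 0.0361 + 0.0441 + 0.1089 = 0.8132

0.813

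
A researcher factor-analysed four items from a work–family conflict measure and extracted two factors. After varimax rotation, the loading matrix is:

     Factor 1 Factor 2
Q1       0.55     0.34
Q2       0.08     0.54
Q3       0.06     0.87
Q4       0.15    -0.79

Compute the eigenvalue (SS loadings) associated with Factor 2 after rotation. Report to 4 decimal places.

SS loadings for Factor 2 = 0.34² + 0.54² + 0.87² + (-0.79)² = 0.1156 + 0.2916 + 0.7569 + 0.6241 = 1.7882

1.7882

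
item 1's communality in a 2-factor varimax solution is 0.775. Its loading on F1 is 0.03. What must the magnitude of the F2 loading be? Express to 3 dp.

Under orthogonal rotation h² = Σλ², so λ_F2² = h² − (0.0009) = 0.775 − 0.0009 = 0.7741.
|λ| = √0.7741 = 0.8798.

0.880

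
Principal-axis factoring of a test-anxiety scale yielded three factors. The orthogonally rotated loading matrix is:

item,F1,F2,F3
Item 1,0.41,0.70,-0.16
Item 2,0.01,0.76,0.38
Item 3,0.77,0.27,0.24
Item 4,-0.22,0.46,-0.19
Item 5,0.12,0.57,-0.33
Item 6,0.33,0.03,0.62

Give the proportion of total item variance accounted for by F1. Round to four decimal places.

0.1555

SS loadings for F1 = 0.41² + 0.01² + 0.77² + (-0.22)² + 0.12² + 0.33² = 0.9328
Proportion of variance = 0.9328 / 6 = 0.1555.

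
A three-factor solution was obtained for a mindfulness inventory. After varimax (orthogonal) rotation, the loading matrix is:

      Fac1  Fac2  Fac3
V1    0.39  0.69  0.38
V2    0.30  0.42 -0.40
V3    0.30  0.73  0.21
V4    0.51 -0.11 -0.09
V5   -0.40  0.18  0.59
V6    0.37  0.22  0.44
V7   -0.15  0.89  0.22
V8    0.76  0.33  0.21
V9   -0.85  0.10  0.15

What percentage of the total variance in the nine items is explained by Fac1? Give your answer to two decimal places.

SS loadings for Fac1 = 0.39² + 0.30² + 0.30² + 0.51² + (-0.40)² + 0.37² + (-0.15)² + 0.76² + (-0.85)² = 2.2117
With 9 standardized items, total variance = 9. Proportion = 2.2117/9 = 0.2457 → 24.57%.

24.57%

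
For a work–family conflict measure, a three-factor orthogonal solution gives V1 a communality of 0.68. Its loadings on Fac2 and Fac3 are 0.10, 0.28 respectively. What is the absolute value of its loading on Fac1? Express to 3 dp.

0.769

Under orthogonal rotation h² = Σλ², so λ_Fac1² = h² − (0.0884) = 0.68 − 0.0884 = 0.5916.
|λ| = √0.5916 = 0.7692.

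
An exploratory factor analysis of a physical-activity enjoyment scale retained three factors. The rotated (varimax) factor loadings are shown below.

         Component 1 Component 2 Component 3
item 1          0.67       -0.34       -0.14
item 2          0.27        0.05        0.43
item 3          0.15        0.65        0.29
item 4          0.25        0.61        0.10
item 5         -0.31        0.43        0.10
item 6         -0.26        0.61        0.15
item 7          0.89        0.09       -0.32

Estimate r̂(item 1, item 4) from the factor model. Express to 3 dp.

-0.054

r̂ = Σ λ_i·λ_j across factors = (0.67)(0.25) + (-0.34)(0.61) + (-0.14)(0.10)
  = +0.1675 -0.2074 -0.0140 = -0.0539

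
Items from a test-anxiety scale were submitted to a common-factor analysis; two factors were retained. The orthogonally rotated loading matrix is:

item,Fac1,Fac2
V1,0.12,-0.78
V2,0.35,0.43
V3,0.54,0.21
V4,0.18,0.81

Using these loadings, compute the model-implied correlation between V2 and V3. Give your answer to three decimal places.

r̂ = Σ λ_i·λ_j across factors = (0.35)(0.54) + (0.43)(0.21)
  = +0.1890 +0.0903 = 0.2793

0.279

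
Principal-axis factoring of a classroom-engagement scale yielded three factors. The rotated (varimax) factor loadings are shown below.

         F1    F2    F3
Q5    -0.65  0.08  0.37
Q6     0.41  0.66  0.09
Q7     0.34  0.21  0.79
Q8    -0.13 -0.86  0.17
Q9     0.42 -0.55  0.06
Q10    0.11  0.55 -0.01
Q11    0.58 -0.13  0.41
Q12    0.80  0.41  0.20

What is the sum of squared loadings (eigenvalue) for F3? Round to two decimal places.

1.01

SS loadings for F3 = 0.37² + 0.09² + 0.79² + 0.17² + 0.06² + (-0.01)² + 0.41² + 0.20² = 0.1369 + 0.0081 + 0.6241 + 0.0289 + 0.0036 + 0.0001 + 0.1681 + 0.0400 = 1.0098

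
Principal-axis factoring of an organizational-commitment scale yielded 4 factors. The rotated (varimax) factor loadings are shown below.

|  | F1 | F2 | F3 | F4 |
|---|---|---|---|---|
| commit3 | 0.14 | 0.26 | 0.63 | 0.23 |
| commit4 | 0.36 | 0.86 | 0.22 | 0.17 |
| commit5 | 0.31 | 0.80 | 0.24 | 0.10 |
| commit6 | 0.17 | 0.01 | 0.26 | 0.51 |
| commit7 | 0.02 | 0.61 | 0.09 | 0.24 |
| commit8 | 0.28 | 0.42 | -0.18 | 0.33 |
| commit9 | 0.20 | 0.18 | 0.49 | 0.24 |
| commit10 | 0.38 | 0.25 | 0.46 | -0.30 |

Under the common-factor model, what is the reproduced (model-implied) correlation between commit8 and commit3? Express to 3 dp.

0.111

r̂ = Σ λ_i·λ_j across factors = (0.28)(0.14) + (0.42)(0.26) + (-0.18)(0.63) + (0.33)(0.23)
  = +0.0392 +0.1092 -0.1134 +0.0759 = 0.1109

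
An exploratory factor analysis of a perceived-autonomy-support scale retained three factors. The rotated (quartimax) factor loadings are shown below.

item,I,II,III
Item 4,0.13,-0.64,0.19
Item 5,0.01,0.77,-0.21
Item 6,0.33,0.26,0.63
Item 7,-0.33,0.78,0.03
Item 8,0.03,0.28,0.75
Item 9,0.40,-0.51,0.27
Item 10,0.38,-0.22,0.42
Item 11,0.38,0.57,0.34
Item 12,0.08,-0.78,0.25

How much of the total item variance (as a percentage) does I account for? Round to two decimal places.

7.68%

SS loadings for I = 0.13² + 0.01² + 0.33² + (-0.33)² + 0.03² + 0.40² + 0.38² + 0.38² + 0.08² = 0.6909
With 9 standardized items, total variance = 9. Proportion = 0.6909/9 = 0.0768 → 7.68%.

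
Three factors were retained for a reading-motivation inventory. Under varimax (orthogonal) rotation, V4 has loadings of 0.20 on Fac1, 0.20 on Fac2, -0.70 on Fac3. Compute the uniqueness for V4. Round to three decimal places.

0.430

h² = 0.20² + 0.20² + (-0.70)² = 0.0400 + 0.0400 + 0.4900 = 0.5700
Uniqueness u² = 1 − h² = 1 − 0.5700 = 0.4300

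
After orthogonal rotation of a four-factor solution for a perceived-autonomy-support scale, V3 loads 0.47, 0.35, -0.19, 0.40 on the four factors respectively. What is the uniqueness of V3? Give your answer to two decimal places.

h² = 0.47² + 0.35² + (-0.19)² + 0.40² = 0.2209 + 0.1225 + 0.0361 + 0.1600 = 0.5395
Uniqueness u² = 1 − h² = 1 − 0.5395 = 0.4605

0.46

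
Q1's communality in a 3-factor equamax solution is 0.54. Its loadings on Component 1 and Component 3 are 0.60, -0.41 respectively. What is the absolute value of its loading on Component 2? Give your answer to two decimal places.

Under orthogonal rotation h² = Σλ², so λ_Component 2² = h² − (0.5281) = 0.54 − 0.5281 = 0.0119.
|λ| = √0.0119 = 0.1091.

0.11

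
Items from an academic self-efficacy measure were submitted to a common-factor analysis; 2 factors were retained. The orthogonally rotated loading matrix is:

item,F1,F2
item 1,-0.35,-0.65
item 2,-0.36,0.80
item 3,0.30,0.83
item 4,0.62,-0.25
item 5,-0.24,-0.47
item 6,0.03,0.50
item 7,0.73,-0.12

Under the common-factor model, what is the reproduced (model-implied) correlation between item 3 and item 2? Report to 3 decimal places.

r̂ = Σ λ_i·λ_j across factors = (0.30)(-0.36) + (0.83)(0.80)
  = -0.1080 +0.6640 = 0.5560

0.556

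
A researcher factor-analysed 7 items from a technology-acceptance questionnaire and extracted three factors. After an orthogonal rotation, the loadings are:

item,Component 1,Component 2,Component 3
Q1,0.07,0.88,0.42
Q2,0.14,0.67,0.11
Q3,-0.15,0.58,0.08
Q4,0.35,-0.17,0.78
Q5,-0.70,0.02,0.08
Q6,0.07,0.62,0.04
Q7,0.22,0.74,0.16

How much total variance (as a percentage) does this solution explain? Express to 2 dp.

SS loadings by factor: 0.7128, 2.5210, 0.8369; total = 4.0707.
Total variance with 7 standardized items is 7, so the solution explains 4.0707/7 = 0.5815 = 58.15%.

58.15%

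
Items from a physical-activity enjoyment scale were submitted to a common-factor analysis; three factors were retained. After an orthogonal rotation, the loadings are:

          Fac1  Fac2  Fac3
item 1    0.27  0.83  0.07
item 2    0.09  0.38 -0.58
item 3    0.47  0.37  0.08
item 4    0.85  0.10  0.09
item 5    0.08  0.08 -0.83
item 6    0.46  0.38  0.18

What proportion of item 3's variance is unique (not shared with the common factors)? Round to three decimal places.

0.636

h² = 0.47² + 0.37² + 0.08² = 0.2209 + 0.1369 + 0.0064 = 0.3642
Uniqueness u² = 1 − h² = 1 − 0.3642 = 0.6358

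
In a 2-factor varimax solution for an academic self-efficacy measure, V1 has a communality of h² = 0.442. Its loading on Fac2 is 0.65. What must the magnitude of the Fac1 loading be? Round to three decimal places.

0.140

Under orthogonal rotation h² = Σλ², so λ_Fac1² = h² − (0.4225) = 0.442 − 0.4225 = 0.0195.
|λ| = √0.0195 = 0.1396.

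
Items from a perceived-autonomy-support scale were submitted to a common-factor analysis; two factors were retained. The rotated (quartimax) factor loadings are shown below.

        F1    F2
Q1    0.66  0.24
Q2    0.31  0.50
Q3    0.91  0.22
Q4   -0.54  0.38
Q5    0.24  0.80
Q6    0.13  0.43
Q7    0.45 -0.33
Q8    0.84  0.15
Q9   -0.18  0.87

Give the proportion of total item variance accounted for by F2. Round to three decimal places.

SS loadings for F2 = 0.24² + 0.50² + 0.22² + 0.38² + 0.80² + 0.43² + (-0.33)² + 0.15² + 0.87² = 2.2136
Proportion of variance = 2.2136 / 9 = 0.2460.

0.246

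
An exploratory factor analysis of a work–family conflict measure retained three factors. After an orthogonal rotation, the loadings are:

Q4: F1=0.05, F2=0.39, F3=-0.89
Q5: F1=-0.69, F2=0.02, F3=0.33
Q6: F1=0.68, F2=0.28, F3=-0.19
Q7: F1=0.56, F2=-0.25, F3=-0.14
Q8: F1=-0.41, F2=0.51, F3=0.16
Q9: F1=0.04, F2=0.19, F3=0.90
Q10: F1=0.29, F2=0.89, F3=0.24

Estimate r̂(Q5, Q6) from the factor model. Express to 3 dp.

-0.526

r̂ = Σ λ_i·λ_j across factors = (-0.69)(0.68) + (0.02)(0.28) + (0.33)(-0.19)
  = -0.4692 +0.0056 -0.0627 = -0.5263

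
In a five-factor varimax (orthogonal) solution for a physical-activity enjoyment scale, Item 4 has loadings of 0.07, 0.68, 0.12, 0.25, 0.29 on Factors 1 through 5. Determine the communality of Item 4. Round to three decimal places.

h² = 0.07² + 0.68² + 0.12² + 0.25² + 0.29² = 0.0049 + 0.4624 + 0.0144 + 0.0625 + 0.0841 = 0.6283

0.628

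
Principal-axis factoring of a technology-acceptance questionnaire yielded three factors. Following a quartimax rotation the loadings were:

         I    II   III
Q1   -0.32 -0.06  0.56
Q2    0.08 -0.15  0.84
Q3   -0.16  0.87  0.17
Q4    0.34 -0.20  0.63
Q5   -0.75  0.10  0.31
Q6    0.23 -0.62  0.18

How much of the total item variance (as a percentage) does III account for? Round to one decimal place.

SS loadings for III = 0.56² + 0.84² + 0.17² + 0.63² + 0.31² + 0.18² = 1.5735
With 6 standardized items, total variance = 6. Proportion = 1.5735/6 = 0.2622 → 26.22%.

26.2%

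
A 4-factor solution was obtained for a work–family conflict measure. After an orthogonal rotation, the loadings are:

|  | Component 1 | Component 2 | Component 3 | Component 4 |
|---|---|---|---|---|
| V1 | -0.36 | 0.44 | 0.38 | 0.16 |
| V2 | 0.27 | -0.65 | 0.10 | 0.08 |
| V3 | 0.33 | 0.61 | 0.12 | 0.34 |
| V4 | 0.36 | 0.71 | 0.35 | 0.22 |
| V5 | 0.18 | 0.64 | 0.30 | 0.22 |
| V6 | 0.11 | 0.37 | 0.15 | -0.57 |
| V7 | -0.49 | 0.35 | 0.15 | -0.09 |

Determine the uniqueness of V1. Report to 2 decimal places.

h² = (-0.36)² + 0.44² + 0.38² + 0.16² = 0.1296 + 0.1936 + 0.1444 + 0.0256 = 0.4932
Uniqueness u² = 1 − h² = 1 − 0.4932 = 0.5068

0.51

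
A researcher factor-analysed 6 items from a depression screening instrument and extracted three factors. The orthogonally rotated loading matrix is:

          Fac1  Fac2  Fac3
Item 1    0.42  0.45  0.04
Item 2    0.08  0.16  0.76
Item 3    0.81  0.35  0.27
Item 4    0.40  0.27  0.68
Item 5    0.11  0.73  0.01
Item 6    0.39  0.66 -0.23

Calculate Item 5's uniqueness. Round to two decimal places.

0.45

h² = 0.11² + 0.73² + 0.01² = 0.0121 + 0.5329 + 0.0001 = 0.5451
Uniqueness u² = 1 − h² = 1 − 0.5451 = 0.4549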